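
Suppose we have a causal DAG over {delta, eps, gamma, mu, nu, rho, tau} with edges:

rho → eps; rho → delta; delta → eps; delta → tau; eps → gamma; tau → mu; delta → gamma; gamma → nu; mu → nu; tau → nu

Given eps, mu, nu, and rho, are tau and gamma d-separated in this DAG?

We examine all 5 paths between tau and gamma:
Path 1: tau ← delta → eps → gamma
  eps is a chain here and eps is conditioned on, so the path is blocked at eps.
Path 2: tau ← delta → gamma
  delta is a fork and delta is not conditioned on — no node blocks this path, so it is active.
Path 3: tau ← delta ← rho → eps → gamma
  rho is a fork here and rho is conditioned on, so the path is blocked at rho.
Path 4: tau → nu ← gamma
  nu is a collider and nu is conditioned on, which opens it — no node blocks this path, so it is active.
Path 5: tau → mu → nu ← gamma
  mu is a chain here and mu is conditioned on, so the path is blocked at mu.
Since the path tau ← delta → gamma is active, tau and gamma are not d-separated given {eps, mu, nu, rho}.

No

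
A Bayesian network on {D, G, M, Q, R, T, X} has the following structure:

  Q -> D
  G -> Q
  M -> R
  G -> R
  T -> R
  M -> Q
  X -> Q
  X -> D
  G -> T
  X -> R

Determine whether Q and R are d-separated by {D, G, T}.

No

We examine all 5 paths between Q and R:
Path 1: Q ← X → R
  X is a fork and X is not conditioned on — no node blocks this path, so it is active.
Path 2: Q ← G → T → R
  G is a fork here and G is conditioned on, so the path is blocked at G.
Path 3: Q ← G → R
  G is a fork here and G is conditioned on, so the path is blocked at G.
Path 4: Q ← M → R
  M is a fork and M is not conditioned on — no node blocks this path, so it is active.
Path 5: Q → D ← X → R
  D is a collider and D is conditioned on, which opens it; X is a fork and X is not conditioned on — no node blocks this path, so it is active.
At least one path is unblocked, so d-separation fails.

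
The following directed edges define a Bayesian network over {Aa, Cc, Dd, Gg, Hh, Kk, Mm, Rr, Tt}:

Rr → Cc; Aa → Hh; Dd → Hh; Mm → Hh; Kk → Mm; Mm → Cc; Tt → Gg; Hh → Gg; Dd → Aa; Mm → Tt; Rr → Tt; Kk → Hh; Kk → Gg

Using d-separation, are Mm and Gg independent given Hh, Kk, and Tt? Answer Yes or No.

Enumerating the 6 paths from Mm to Gg and testing each for blocking by {Hh, Kk, Tt}:
Path 1: Mm → Tt → Gg
  Tt is a chain here and Tt is conditioned on, so the path is blocked at Tt.
Path 2: Mm → Cc ← Rr → Tt → Gg
  Cc is a collider here and neither Cc nor any of its descendants is conditioned on, so the collider stays closed — the path is blocked at Cc.
Path 3: Mm ← Kk → Hh → Gg
  Kk is a fork here and Kk is conditioned on, so the path is blocked at Kk.
Path 4: Mm ← Kk → Gg
  Kk is a fork here and Kk is conditioned on, so the path is blocked at Kk.
Path 5: Mm → Hh ← Kk → Gg
  Kk is a fork here and Kk is conditioned on, so the path is blocked at Kk.
Path 6: Mm → Hh → Gg
  Hh is a chain here and Hh is conditioned on, so the path is blocked at Hh.
Every path is blocked, so Mm and Gg are d-separated given {Hh, Kk, Tt}.

Yes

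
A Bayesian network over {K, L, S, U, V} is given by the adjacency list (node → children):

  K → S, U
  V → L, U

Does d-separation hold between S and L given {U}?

Only one path connects S and L:
  1. S ← K → U ← V → L — K:fork[open]; U:collider[open]; V:fork[open] ⇒ active
At least one path is unblocked, so d-separation fails.

No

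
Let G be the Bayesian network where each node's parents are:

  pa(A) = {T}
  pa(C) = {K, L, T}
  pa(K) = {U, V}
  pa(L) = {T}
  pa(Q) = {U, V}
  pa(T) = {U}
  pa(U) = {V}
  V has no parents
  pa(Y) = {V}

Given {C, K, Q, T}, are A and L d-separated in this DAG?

Yes

5 paths connect A and L; each must be blocked for d-separation to hold:
Path 1: A ← T → C ← L
  T is a fork here and T is conditioned on, so the path is blocked at T.
Path 2: A ← T → L
  T is a fork here and T is conditioned on, so the path is blocked at T.
Path 3: A ← T ← U ← V → K → C ← L
  T is a chain here and T is conditioned on, so the path is blocked at T.
Path 4: A ← T ← U → K → C ← L
  T is a chain here and T is conditioned on, so the path is blocked at T.
Path 5: A ← T ← U → Q ← V → K → C ← L
  T is a chain here and T is conditioned on, so the path is blocked at T.
Since every path is blocked, d-separation holds.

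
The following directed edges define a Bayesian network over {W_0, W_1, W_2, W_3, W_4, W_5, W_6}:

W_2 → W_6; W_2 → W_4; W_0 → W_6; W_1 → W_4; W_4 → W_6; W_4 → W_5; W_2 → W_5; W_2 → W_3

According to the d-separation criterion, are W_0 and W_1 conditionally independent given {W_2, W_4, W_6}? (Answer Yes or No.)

Yes

3 paths connect W_0 and W_1; each must be blocked for d-separation to hold:
Path 1: W_0 → W_6 ← W_4 ← W_1
  W_4 is a chain here and W_4 is conditioned on, so the path is blocked at W_4.
Path 2: W_0 → W_6 ← W_2 → W_5 ← W_4 ← W_1
  W_2 is a fork here and W_2 is conditioned on, so the path is blocked at W_2.
Path 3: W_0 → W_6 ← W_2 → W_4 ← W_1
  W_2 is a fork here and W_2 is conditioned on, so the path is blocked at W_2.
Since every path is blocked, d-separation holds.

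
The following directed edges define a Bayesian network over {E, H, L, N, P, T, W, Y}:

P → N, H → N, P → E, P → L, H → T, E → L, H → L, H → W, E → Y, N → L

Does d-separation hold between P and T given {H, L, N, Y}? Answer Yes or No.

Yes

Enumerating the 6 paths from P to T and testing each for blocking by {H, L, N, Y}:
Path 1: P → N → L ← H → T
  N is a chain here and N is conditioned on, so the path is blocked at N.
Path 2: P → N ← H → T
  H is a fork here and H is conditioned on, so the path is blocked at H.
Path 3: P → E → L ← N ← H → T
  N is a chain here and N is conditioned on, so the path is blocked at N.
Path 4: P → E → L ← H → T
  H is a fork here and H is conditioned on, so the path is blocked at H.
Path 5: P → L ← N ← H → T
  N is a chain here and N is conditioned on, so the path is blocked at N.
Path 6: P → L ← H → T
  H is a fork here and H is conditioned on, so the path is blocked at H.
Every path is blocked, so P and T are d-separated given {H, L, N, Y}.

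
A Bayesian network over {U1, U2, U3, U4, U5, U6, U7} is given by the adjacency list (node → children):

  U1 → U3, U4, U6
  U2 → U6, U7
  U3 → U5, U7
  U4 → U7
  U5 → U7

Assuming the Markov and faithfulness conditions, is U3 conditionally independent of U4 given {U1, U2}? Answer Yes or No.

Yes

Enumerating the 6 paths from U3 to U4 and testing each for blocking by {U1, U2}:
Path 1: U3 → U5 → U7 ← U4
  U7 is a collider here and neither U7 nor any of its descendants is conditioned on, so the collider stays closed — the path is blocked at U7.
Path 2: U3 → U5 → U7 ← U2 → U6 ← U1 → U4
  U7 is a collider here and neither U7 nor any of its descendants is conditioned on, so the collider stays closed — the path is blocked at U7.
Path 3: U3 → U7 ← U4
  U7 is a collider here and neither U7 nor any of its descendants is conditioned on, so the collider stays closed — the path is blocked at U7.
Path 4: U3 → U7 ← U2 → U6 ← U1 → U4
  U7 is a collider here and neither U7 nor any of its descendants is conditioned on, so the collider stays closed — the path is blocked at U7.
Path 5: U3 ← U1 → U4
  U1 is a fork here and U1 is conditioned on, so the path is blocked at U1.
Path 6: U3 ← U1 → U6 ← U2 → U7 ← U4
  U1 is a fork here and U1 is conditioned on, so the path is blocked at U1.
Every path is blocked, so U3 and U4 are d-separated given {U1, U2}.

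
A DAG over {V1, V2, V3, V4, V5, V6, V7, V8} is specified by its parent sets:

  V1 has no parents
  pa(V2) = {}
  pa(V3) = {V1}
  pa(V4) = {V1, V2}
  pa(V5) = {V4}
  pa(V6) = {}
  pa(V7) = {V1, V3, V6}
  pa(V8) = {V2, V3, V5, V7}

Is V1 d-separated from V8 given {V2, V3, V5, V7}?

We examine all 6 paths between V1 and V8:
Path 1: V1 → V4 ← V2 → V8
  V2 is a fork here and V2 is conditioned on, so the path is blocked at V2.
Path 2: V1 → V4 → V5 → V8
  V5 is a chain here and V5 is conditioned on, so the path is blocked at V5.
Path 3: V1 → V3 → V8
  V3 is a chain here and V3 is conditioned on, so the path is blocked at V3.
Path 4: V1 → V3 → V7 → V8
  V3 is a chain here and V3 is conditioned on, so the path is blocked at V3.
Path 5: V1 → V7 ← V3 → V8
  V3 is a fork here and V3 is conditioned on, so the path is blocked at V3.
Path 6: V1 → V7 → V8
  V7 is a chain here and V7 is conditioned on, so the path is blocked at V7.
All paths are blocked; V1 ⊥ V8 | {V2, V3, V5, V7} holds.

Yes — V1 and V8 are d-separated given {V2, V3, V5, V7}.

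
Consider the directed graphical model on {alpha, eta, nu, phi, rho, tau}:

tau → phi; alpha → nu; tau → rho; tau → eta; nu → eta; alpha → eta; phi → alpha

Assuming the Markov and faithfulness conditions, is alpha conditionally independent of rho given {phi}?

Yes — alpha and rho are d-separated given {phi}.

We examine all 3 paths between alpha and rho:
  1. alpha → eta ← tau → rho — eta:collider[blocks]; tau:fork[open] ⇒ blocked
  2. alpha ← phi ← tau → rho — phi:chain[blocks]; tau:fork[open] ⇒ blocked
  3. alpha → nu → eta ← tau → rho — nu:chain[open]; eta:collider[blocks]; tau:fork[open] ⇒ blocked
All paths are blocked; alpha ⊥ rho | {phi} holds.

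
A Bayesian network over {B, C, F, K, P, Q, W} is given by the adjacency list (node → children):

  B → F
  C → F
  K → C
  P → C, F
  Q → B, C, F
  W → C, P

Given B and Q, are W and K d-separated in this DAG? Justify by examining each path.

Enumerating the 5 paths from W to K and testing each for blocking by {B, Q}:
Path 1: W → C ← K
  C is a collider here and neither C nor any of its descendants is conditioned on, so the collider stays closed — the path is blocked at C.
Path 2: W → P → C ← K
  C is a collider here and neither C nor any of its descendants is conditioned on, so the collider stays closed — the path is blocked at C.
Path 3: W → P → F ← C ← K
  F is a collider here and neither F nor any of its descendants is conditioned on, so the collider stays closed — the path is blocked at F.
Path 4: W → P → F ← B ← Q → C ← K
  F is a collider here and neither F nor any of its descendants is conditioned on, so the collider stays closed — the path is blocked at F.
Path 5: W → P → F ← Q → C ← K
  F is a collider here and neither F nor any of its descendants is conditioned on, so the collider stays closed — the path is blocked at F.
Every path is blocked, so W and K are d-separated given {B, Q}.

Yes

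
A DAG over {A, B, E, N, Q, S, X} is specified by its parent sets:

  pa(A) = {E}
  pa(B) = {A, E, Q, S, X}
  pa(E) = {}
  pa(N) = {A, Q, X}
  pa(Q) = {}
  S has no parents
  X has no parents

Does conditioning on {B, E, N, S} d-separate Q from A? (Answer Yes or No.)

No

There are 6 undirected paths between Q and A; checking each against the conditioning set {B, E, N, S}:
Path 1: Q → N ← X → B ← A
  N is a collider and N is conditioned on, which opens it; X is a fork and X is not conditioned on; B is a collider and B is conditioned on, which opens it — no node blocks this path, so it is active.
Path 2: Q → N ← X → B ← E → A
  E is a fork here and E is conditioned on, so the path is blocked at E.
Path 3: Q → N ← A
  N is a collider and N is conditioned on, which opens it — no node blocks this path, so it is active.
Path 4: Q → B ← X → N ← A
  B is a collider and B is conditioned on, which opens it; X is a fork and X is not conditioned on; N is a collider and N is conditioned on, which opens it — no node blocks this path, so it is active.
Path 5: Q → B ← A
  B is a collider and B is conditioned on, which opens it — no node blocks this path, so it is active.
Path 6: Q → B ← E → A
  E is a fork here and E is conditioned on, so the path is blocked at E.
Since the path Q → N ← X → B ← A is active, Q and A are not d-separated given {B, E, N, S}.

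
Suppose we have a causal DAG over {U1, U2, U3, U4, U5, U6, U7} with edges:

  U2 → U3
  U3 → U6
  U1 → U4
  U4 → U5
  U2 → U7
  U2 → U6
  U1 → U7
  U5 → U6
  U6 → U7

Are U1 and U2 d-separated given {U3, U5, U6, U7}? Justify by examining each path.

Enumerating the 6 paths from U1 to U2 and testing each for blocking by {U3, U5, U6, U7}:
  1. U1 → U7 ← U6 ← U3 ← U2 — U7:collider[open]; U6:chain[blocks]; U3:chain[blocks] ⇒ blocked
  2. U1 → U7 ← U6 ← U2 — U7:collider[open]; U6:chain[blocks] ⇒ blocked
  3. U1 → U7 ← U2 — U7:collider[open] ⇒ active
  4. U1 → U4 → U5 → U6 ← U3 ← U2 — U4:chain[open]; U5:chain[blocks]; U6:collider[open]; U3:chain[blocks] ⇒ blocked
  5. U1 → U4 → U5 → U6 ← U2 — U4:chain[open]; U5:chain[blocks]; U6:collider[open] ⇒ blocked
  6. U1 → U4 → U5 → U6 → U7 ← U2 — U4:chain[open]; U5:chain[blocks]; U6:chain[blocks]; U7:collider[open] ⇒ blocked
At least one path is unblocked, so d-separation fails.

No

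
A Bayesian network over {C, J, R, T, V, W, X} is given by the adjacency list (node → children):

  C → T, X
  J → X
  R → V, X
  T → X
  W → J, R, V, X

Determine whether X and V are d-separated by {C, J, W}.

There are 6 undirected paths between X and V; checking each against the conditioning set {C, J, W}:
Path 1: X ← R ← W → V
  W is a fork here and W is conditioned on, so the path is blocked at W.
Path 2: X ← R → V
  R is a fork and R is not conditioned on — no node blocks this path, so it is active.
Path 3: X ← W → R → V
  W is a fork here and W is conditioned on, so the path is blocked at W.
Path 4: X ← W → V
  W is a fork here and W is conditioned on, so the path is blocked at W.
Path 5: X ← J ← W → R → V
  J is a chain here and J is conditioned on, so the path is blocked at J.
Path 6: X ← J ← W → V
  J is a chain here and J is conditioned on, so the path is blocked at J.
At least one path is unblocked, so d-separation fails.

No — X and V are not d-separated given {C, J, W}.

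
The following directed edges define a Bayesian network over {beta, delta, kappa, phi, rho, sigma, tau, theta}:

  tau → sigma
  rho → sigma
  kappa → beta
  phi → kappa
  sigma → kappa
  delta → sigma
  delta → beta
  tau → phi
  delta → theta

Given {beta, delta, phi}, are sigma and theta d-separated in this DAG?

We examine all 3 paths between sigma and theta:
Path 1: sigma ← delta → theta
  delta is a fork here and delta is conditioned on, so the path is blocked at delta.
Path 2: sigma → kappa → beta ← delta → theta
  delta is a fork here and delta is conditioned on, so the path is blocked at delta.
Path 3: sigma ← tau → phi → kappa → beta ← delta → theta
  phi is a chain here and phi is conditioned on, so the path is blocked at phi.
Since every path is blocked, d-separation holds.

Yes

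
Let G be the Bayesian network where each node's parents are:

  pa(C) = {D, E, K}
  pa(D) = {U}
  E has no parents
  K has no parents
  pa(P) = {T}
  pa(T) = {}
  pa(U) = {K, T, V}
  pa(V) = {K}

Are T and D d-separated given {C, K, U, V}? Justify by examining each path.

Yes

3 paths connect T and D; each must be blocked for d-separation to hold:
Path 1: T → U ← V ← K → C ← D
  V is a chain here and V is conditioned on, so the path is blocked at V.
Path 2: T → U ← K → C ← D
  K is a fork here and K is conditioned on, so the path is blocked at K.
Path 3: T → U → D
  U is a chain here and U is conditioned on, so the path is blocked at U.
Every path is blocked, so T and D are d-separated given {C, K, U, V}.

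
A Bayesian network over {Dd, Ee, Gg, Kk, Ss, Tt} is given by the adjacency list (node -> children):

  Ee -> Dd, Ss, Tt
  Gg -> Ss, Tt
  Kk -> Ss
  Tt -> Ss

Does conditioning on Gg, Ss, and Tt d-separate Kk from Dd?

No — Kk and Dd are not d-separated given {Gg, Ss, Tt}.

We examine all 3 paths between Kk and Dd:
Path 1: Kk → Ss ← Ee → Dd
  Ss is a collider and Ss is conditioned on, which opens it; Ee is a fork and Ee is not conditioned on — no node blocks this path, so it is active.
Path 2: Kk → Ss ← Tt ← Ee → Dd
  Tt is a chain here and Tt is conditioned on, so the path is blocked at Tt.
Path 3: Kk → Ss ← Gg → Tt ← Ee → Dd
  Gg is a fork here and Gg is conditioned on, so the path is blocked at Gg.
At least one path is unblocked, so d-separation fails.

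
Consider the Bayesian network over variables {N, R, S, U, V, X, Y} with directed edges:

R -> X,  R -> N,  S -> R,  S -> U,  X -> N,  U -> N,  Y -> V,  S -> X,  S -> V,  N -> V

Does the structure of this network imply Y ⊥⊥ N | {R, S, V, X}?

Enumerating the 6 paths from Y to N and testing each for blocking by {R, S, V, X}:
  1. Y → V ← N — V:collider[open] ⇒ active
  2. Y → V ← S → R → N — V:collider[open]; S:fork[blocks]; R:chain[blocks] ⇒ blocked
  3. Y → V ← S → R → X → N — V:collider[open]; S:fork[blocks]; R:chain[blocks]; X:chain[blocks] ⇒ blocked
  4. Y → V ← S → U → N — V:collider[open]; S:fork[blocks]; U:chain[open] ⇒ blocked
  5. Y → V ← S → X ← R → N — V:collider[open]; S:fork[blocks]; X:collider[open]; R:fork[blocks] ⇒ blocked
  6. Y → V ← S → X → N — V:collider[open]; S:fork[blocks]; X:chain[blocks] ⇒ blocked
Since the path Y → V ← N is active, Y and N are not d-separated given {R, S, V, X}.

No — Y and N are not d-separated given {R, S, V, X}.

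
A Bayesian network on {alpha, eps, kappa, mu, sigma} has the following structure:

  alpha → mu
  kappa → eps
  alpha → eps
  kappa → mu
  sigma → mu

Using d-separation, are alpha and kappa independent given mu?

No

There are 2 undirected paths between alpha and kappa; checking each against the conditioning set {mu}:
Path 1: alpha → eps ← kappa
  eps is a collider here and neither eps nor any of its descendants is conditioned on, so the collider stays closed — the path is blocked at eps.
Path 2: alpha → mu ← kappa
  mu is a collider and mu is conditioned on, which opens it — no node blocks this path, so it is active.
At least one path is unblocked, so d-separation fails.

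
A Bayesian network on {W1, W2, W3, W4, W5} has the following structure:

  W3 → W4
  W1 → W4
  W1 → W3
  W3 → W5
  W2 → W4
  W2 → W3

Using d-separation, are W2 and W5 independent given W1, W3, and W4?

Yes

3 paths connect W2 and W5; each must be blocked for d-separation to hold:
Path 1: W2 → W3 → W5
  W3 is a chain here and W3 is conditioned on, so the path is blocked at W3.
Path 2: W2 → W4 ← W3 → W5
  W3 is a fork here and W3 is conditioned on, so the path is blocked at W3.
Path 3: W2 → W4 ← W1 → W3 → W5
  W1 is a fork here and W1 is conditioned on, so the path is blocked at W1.
Since every path is blocked, d-separation holds.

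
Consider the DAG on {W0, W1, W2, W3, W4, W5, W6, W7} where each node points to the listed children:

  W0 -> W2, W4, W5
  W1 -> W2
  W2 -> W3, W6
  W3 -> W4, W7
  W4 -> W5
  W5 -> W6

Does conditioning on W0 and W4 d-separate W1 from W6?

No — W1 and W6 are not d-separated given {W0, W4}.

We examine all 5 paths between W1 and W6:
  1. W1 → W2 → W6 — W2:chain[open] ⇒ active
  2. W1 → W2 → W3 → W4 → W5 → W6 — W2:chain[open]; W3:chain[open]; W4:chain[blocks]; W5:chain[open] ⇒ blocked
  3. W1 → W2 → W3 → W4 ← W0 → W5 → W6 — W2:chain[open]; W3:chain[open]; W4:collider[open]; W0:fork[blocks]; W5:chain[open] ⇒ blocked
  4. W1 → W2 ← W0 → W4 → W5 → W6 — W2:collider[open]; W0:fork[blocks]; W4:chain[blocks]; W5:chain[open] ⇒ blocked
  5. W1 → W2 ← W0 → W5 → W6 — W2:collider[open]; W0:fork[blocks]; W5:chain[open] ⇒ blocked
Because an active path exists, W1 and W6 are not d-separated.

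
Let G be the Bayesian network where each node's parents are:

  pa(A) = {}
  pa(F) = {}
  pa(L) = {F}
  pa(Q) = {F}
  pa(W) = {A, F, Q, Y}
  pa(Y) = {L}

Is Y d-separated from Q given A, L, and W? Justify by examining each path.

Enumerating the 4 paths from Y to Q and testing each for blocking by {A, L, W}:
Path 1: Y ← L ← F → W ← Q
  L is a chain here and L is conditioned on, so the path is blocked at L.
Path 2: Y ← L ← F → Q
  L is a chain here and L is conditioned on, so the path is blocked at L.
Path 3: Y → W ← F → Q
  W is a collider and W is conditioned on, which opens it; F is a fork and F is not conditioned on — no node blocks this path, so it is active.
Path 4: Y → W ← Q
  W is a collider and W is conditioned on, which opens it — no node blocks this path, so it is active.
At least one path is unblocked, so d-separation fails.

No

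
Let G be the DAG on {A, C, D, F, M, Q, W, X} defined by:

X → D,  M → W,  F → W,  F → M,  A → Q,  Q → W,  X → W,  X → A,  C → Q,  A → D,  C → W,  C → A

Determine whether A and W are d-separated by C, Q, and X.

Yes

We examine all 6 paths between A and W:
  1. A → Q → W — Q:chain[blocks] ⇒ blocked
  2. A → Q ← C → W — Q:collider[open]; C:fork[blocks] ⇒ blocked
  3. A → D ← X → W — D:collider[blocks]; X:fork[blocks] ⇒ blocked
  4. A ← X → W — X:fork[blocks] ⇒ blocked
  5. A ← C → Q → W — C:fork[blocks]; Q:chain[blocks] ⇒ blocked
  6. A ← C → W — C:fork[blocks] ⇒ blocked
Since every path is blocked, d-separation holds.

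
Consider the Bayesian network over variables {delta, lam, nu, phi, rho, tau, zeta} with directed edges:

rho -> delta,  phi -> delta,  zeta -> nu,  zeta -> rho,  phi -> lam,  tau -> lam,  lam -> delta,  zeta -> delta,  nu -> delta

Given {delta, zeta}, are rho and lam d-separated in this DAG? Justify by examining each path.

No — rho and lam are not d-separated given {delta, zeta}.

There are 6 undirected paths between rho and lam; checking each against the conditioning set {delta, zeta}:
  1. rho → delta ← phi → lam — delta:collider[open]; phi:fork[open] ⇒ active
  2. rho → delta ← lam — delta:collider[open] ⇒ active
  3. rho ← zeta → delta ← phi → lam — zeta:fork[blocks]; delta:collider[open]; phi:fork[open] ⇒ blocked
  4. rho ← zeta → delta ← lam — zeta:fork[blocks]; delta:collider[open] ⇒ blocked
  5. rho ← zeta → nu → delta ← phi → lam — zeta:fork[blocks]; nu:chain[open]; delta:collider[open]; phi:fork[open] ⇒ blocked
  6. rho ← zeta → nu → delta ← lam — zeta:fork[blocks]; nu:chain[open]; delta:collider[open] ⇒ blocked
At least one path is unblocked, so d-separation fails.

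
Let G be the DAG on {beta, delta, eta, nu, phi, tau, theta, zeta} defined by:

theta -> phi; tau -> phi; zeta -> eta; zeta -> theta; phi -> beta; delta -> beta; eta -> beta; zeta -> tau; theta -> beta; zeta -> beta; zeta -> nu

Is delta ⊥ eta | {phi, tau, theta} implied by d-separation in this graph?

Enumerating the 6 paths from delta to eta and testing each for blocking by {phi, tau, theta}:
Path 1: delta → beta ← theta → phi ← tau ← zeta → eta
  beta is a collider here and neither beta nor any of its descendants is conditioned on, so the collider stays closed — the path is blocked at beta.
Path 2: delta → beta ← theta ← zeta → eta
  beta is a collider here and neither beta nor any of its descendants is conditioned on, so the collider stays closed — the path is blocked at beta.
Path 3: delta → beta ← phi ← tau ← zeta → eta
  beta is a collider here and neither beta nor any of its descendants is conditioned on, so the collider stays closed — the path is blocked at beta.
Path 4: delta → beta ← phi ← theta ← zeta → eta
  beta is a collider here and neither beta nor any of its descendants is conditioned on, so the collider stays closed — the path is blocked at beta.
Path 5: delta → beta ← zeta → eta
  beta is a collider here and neither beta nor any of its descendants is conditioned on, so the collider stays closed — the path is blocked at beta.
Path 6: delta → beta ← eta
  beta is a collider here and neither beta nor any of its descendants is conditioned on, so the collider stays closed — the path is blocked at beta.
Since every path is blocked, d-separation holds.

Yes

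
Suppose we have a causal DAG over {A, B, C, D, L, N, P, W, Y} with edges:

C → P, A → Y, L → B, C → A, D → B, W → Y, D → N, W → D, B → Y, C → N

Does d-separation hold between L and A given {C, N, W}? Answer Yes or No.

4 paths connect L and A; each must be blocked for d-separation to hold:
Path 1: L → B → Y ← W → D → N ← C → A
  Y is a collider here and neither Y nor any of its descendants is conditioned on, so the collider stays closed — the path is blocked at Y.
Path 2: L → B → Y ← A
  Y is a collider here and neither Y nor any of its descendants is conditioned on, so the collider stays closed — the path is blocked at Y.
Path 3: L → B ← D ← W → Y ← A
  B is a collider here and neither B nor any of its descendants is conditioned on, so the collider stays closed — the path is blocked at B.
Path 4: L → B ← D → N ← C → A
  B is a collider here and neither B nor any of its descendants is conditioned on, so the collider stays closed — the path is blocked at B.
All paths are blocked; L ⊥ A | {C, N, W} holds.

Yes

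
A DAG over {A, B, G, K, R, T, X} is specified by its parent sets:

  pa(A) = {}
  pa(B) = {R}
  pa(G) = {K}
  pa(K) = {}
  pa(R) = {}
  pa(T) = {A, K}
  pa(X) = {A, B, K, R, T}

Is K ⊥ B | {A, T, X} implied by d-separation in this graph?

6 paths connect K and B; each must be blocked for d-separation to hold:
  1. K → T → X ← R → B — T:chain[blocks]; X:collider[open]; R:fork[open] ⇒ blocked
  2. K → T → X ← B — T:chain[blocks]; X:collider[open] ⇒ blocked
  3. K → T ← A → X ← R → B — T:collider[open]; A:fork[blocks]; X:collider[open]; R:fork[open] ⇒ blocked
  4. K → T ← A → X ← B — T:collider[open]; A:fork[blocks]; X:collider[open] ⇒ blocked
  5. K → X ← R → B — X:collider[open]; R:fork[open] ⇒ active
  6. K → X ← B — X:collider[open] ⇒ active
At least one path is unblocked, so d-separation fails.

No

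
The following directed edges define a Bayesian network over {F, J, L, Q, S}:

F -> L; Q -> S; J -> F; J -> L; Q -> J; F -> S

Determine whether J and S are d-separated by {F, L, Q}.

Yes

There are 3 undirected paths between J and S; checking each against the conditioning set {F, L, Q}:
  1. J → F → S — F:chain[blocks] ⇒ blocked
  2. J ← Q → S — Q:fork[blocks] ⇒ blocked
  3. J → L ← F → S — L:collider[open]; F:fork[blocks] ⇒ blocked
Since every path is blocked, d-separation holds.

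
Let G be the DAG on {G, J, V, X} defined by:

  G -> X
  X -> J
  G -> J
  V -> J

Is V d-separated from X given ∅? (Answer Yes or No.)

Yes — V and X are d-separated given ∅.

2 paths connect V and X; each must be blocked for d-separation to hold:
Path 1: V → J ← G → X
  J is a collider here and neither J nor any of its descendants is conditioned on, so the collider stays closed — the path is blocked at J.
Path 2: V → J ← X
  J is a collider here and neither J nor any of its descendants is conditioned on, so the collider stays closed — the path is blocked at J.
All paths are blocked; V ⊥ X | ∅ holds.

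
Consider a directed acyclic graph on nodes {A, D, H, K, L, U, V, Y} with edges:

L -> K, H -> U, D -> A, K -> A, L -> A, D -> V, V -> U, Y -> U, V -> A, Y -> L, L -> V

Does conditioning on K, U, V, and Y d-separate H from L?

6 paths connect H and L; each must be blocked for d-separation to hold:
  1. H → U ← V ← D → A ← K ← L — U:collider[open]; V:chain[blocks]; D:fork[open]; A:collider[blocks]; K:chain[blocks] ⇒ blocked
  2. H → U ← V ← D → A ← L — U:collider[open]; V:chain[blocks]; D:fork[open]; A:collider[blocks] ⇒ blocked
  3. H → U ← V ← L — U:collider[open]; V:chain[blocks] ⇒ blocked
  4. H → U ← V → A ← K ← L — U:collider[open]; V:fork[blocks]; A:collider[blocks]; K:chain[blocks] ⇒ blocked
  5. H → U ← V → A ← L — U:collider[open]; V:fork[blocks]; A:collider[blocks] ⇒ blocked
  6. H → U ← Y → L — U:collider[open]; Y:fork[blocks] ⇒ blocked
Every path is blocked, so H and L are d-separated given {K, U, V, Y}.

Yes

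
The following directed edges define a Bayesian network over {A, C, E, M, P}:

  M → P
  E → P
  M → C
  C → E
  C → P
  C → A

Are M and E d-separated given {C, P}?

No

Enumerating the 4 paths from M to E and testing each for blocking by {C, P}:
Path 1: M → P ← C → E
  C is a fork here and C is conditioned on, so the path is blocked at C.
Path 2: M → P ← E
  P is a collider and P is conditioned on, which opens it — no node blocks this path, so it is active.
Path 3: M → C → P ← E
  C is a chain here and C is conditioned on, so the path is blocked at C.
Path 4: M → C → E
  C is a chain here and C is conditioned on, so the path is blocked at C.
At least one path is unblocked, so d-separation fails.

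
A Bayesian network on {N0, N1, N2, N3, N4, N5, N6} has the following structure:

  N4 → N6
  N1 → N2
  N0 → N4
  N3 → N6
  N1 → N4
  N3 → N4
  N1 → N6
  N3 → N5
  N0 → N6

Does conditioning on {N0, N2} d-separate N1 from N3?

Yes

There are 6 undirected paths between N1 and N3; checking each against the conditioning set {N0, N2}:
Path 1: N1 → N4 ← N0 → N6 ← N3
  N4 is a collider here and neither N4 nor any of its descendants is conditioned on, so the collider stays closed — the path is blocked at N4.
Path 2: N1 → N4 → N6 ← N3
  N6 is a collider here and neither N6 nor any of its descendants is conditioned on, so the collider stays closed — the path is blocked at N6.
Path 3: N1 → N4 ← N3
  N4 is a collider here and neither N4 nor any of its descendants is conditioned on, so the collider stays closed — the path is blocked at N4.
Path 4: N1 → N6 ← N4 ← N3
  N6 is a collider here and neither N6 nor any of its descendants is conditioned on, so the collider stays closed — the path is blocked at N6.
Path 5: N1 → N6 ← N0 → N4 ← N3
  N6 is a collider here and neither N6 nor any of its descendants is conditioned on, so the collider stays closed — the path is blocked at N6.
Path 6: N1 → N6 ← N3
  N6 is a collider here and neither N6 nor any of its descendants is conditioned on, so the collider stays closed — the path is blocked at N6.
Every path is blocked, so N1 and N3 are d-separated given {N0, N2}.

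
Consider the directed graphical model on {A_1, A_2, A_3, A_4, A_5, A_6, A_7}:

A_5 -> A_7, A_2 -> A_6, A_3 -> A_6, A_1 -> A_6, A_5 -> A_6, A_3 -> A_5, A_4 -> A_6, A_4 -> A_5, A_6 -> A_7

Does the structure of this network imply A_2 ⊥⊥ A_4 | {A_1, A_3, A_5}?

Enumerating the 4 paths from A_2 to A_4 and testing each for blocking by {A_1, A_3, A_5}:
  1. A_2 → A_6 → A_7 ← A_5 ← A_4 — A_6:chain[open]; A_7:collider[blocks]; A_5:chain[blocks] ⇒ blocked
  2. A_2 → A_6 ← A_5 ← A_4 — A_6:collider[blocks]; A_5:chain[blocks] ⇒ blocked
  3. A_2 → A_6 ← A_4 — A_6:collider[blocks] ⇒ blocked
  4. A_2 → A_6 ← A_3 → A_5 ← A_4 — A_6:collider[blocks]; A_3:fork[blocks]; A_5:collider[open] ⇒ blocked
All paths are blocked; A_2 ⊥ A_4 | {A_1, A_3, A_5} holds.

Yes — A_2 and A_4 are d-separated given {A_1, A_3, A_5}.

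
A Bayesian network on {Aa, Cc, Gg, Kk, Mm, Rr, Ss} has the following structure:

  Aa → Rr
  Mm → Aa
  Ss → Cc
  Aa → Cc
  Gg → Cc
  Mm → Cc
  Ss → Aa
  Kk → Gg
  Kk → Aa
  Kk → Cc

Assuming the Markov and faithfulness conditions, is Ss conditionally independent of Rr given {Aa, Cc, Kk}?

Yes

There are 5 undirected paths between Ss and Rr; checking each against the conditioning set {Aa, Cc, Kk}:
Path 1: Ss → Cc ← Kk → Aa → Rr
  Kk is a fork here and Kk is conditioned on, so the path is blocked at Kk.
Path 2: Ss → Cc ← Gg ← Kk → Aa → Rr
  Kk is a fork here and Kk is conditioned on, so the path is blocked at Kk.
Path 3: Ss → Cc ← Aa → Rr
  Aa is a fork here and Aa is conditioned on, so the path is blocked at Aa.
Path 4: Ss → Cc ← Mm → Aa → Rr
  Aa is a chain here and Aa is conditioned on, so the path is blocked at Aa.
Path 5: Ss → Aa → Rr
  Aa is a chain here and Aa is conditioned on, so the path is blocked at Aa.
Since every path is blocked, d-separation holds.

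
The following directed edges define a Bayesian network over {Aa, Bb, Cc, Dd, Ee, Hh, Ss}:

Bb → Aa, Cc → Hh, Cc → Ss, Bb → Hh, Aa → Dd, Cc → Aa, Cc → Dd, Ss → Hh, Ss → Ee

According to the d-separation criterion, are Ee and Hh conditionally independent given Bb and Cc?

There are 4 undirected paths between Ee and Hh; checking each against the conditioning set {Bb, Cc}:
  1. Ee ← Ss → Hh — Ss:fork[open] ⇒ active
  2. Ee ← Ss ← Cc → Hh — Ss:chain[open]; Cc:fork[blocks] ⇒ blocked
  3. Ee ← Ss ← Cc → Dd ← Aa ← Bb → Hh — Ss:chain[open]; Cc:fork[blocks]; Dd:collider[blocks]; Aa:chain[open]; Bb:fork[blocks] ⇒ blocked
  4. Ee ← Ss ← Cc → Aa ← Bb → Hh — Ss:chain[open]; Cc:fork[blocks]; Aa:collider[blocks]; Bb:fork[blocks] ⇒ blocked
Because an active path exists, Ee and Hh are not d-separated.

No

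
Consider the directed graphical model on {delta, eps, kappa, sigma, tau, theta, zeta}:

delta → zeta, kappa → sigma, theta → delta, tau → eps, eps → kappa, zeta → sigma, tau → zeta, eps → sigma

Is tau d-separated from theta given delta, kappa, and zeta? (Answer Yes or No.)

We examine all 3 paths between tau and theta:
Path 1: tau → zeta ← delta ← theta
  delta is a chain here and delta is conditioned on, so the path is blocked at delta.
Path 2: tau → eps → sigma ← zeta ← delta ← theta
  sigma is a collider here and neither sigma nor any of its descendants is conditioned on, so the collider stays closed — the path is blocked at sigma.
Path 3: tau → eps → kappa → sigma ← zeta ← delta ← theta
  kappa is a chain here and kappa is conditioned on, so the path is blocked at kappa.
Since every path is blocked, d-separation holds.

Yes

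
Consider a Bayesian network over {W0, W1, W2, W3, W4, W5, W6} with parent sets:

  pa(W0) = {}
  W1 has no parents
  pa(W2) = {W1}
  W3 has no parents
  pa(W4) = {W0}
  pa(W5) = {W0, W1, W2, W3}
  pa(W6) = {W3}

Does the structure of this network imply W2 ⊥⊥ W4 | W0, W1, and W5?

2 paths connect W2 and W4; each must be blocked for d-separation to hold:
  1. W2 → W5 ← W0 → W4 — W5:collider[open]; W0:fork[blocks] ⇒ blocked
  2. W2 ← W1 → W5 ← W0 → W4 — W1:fork[blocks]; W5:collider[open]; W0:fork[blocks] ⇒ blocked
Every path is blocked, so W2 and W4 are d-separated given {W0, W1, W5}.

Yes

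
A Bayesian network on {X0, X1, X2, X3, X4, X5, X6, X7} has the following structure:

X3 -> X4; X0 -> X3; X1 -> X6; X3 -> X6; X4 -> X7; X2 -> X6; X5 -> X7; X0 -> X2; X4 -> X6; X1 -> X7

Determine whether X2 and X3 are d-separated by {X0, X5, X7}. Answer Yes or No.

There are 4 undirected paths between X2 and X3; checking each against the conditioning set {X0, X5, X7}:
Path 1: X2 → X6 ← X3
  X6 is a collider here and neither X6 nor any of its descendants is conditioned on, so the collider stays closed — the path is blocked at X6.
Path 2: X2 → X6 ← X4 ← X3
  X6 is a collider here and neither X6 nor any of its descendants is conditioned on, so the collider stays closed — the path is blocked at X6.
Path 3: X2 → X6 ← X1 → X7 ← X4 ← X3
  X6 is a collider here and neither X6 nor any of its descendants is conditioned on, so the collider stays closed — the path is blocked at X6.
Path 4: X2 ← X0 → X3
  X0 is a fork here and X0 is conditioned on, so the path is blocked at X0.
Since every path is blocked, d-separation holds.

Yes — X2 and X3 are d-separated given {X0, X5, X7}.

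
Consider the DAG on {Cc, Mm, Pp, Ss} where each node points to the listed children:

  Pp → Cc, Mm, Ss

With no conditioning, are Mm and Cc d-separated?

There is one path between Mm and Cc:
Path 1: Mm ← Pp → Cc
  Pp is a fork and Pp is not conditioned on — no node blocks this path, so it is active.
At least one path is unblocked, so d-separation fails.

No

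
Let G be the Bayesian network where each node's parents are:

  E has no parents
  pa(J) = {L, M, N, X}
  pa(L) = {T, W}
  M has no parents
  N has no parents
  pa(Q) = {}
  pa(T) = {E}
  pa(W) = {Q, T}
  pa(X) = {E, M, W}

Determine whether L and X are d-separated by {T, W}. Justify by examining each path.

Yes

6 paths connect L and X; each must be blocked for d-separation to hold:
  1. L → J ← X — J:collider[blocks] ⇒ blocked
  2. L → J ← M → X — J:collider[blocks]; M:fork[open] ⇒ blocked
  3. L ← T ← E → X — T:chain[blocks]; E:fork[open] ⇒ blocked
  4. L ← T → W → X — T:fork[blocks]; W:chain[blocks] ⇒ blocked
  5. L ← W → X — W:fork[blocks] ⇒ blocked
  6. L ← W ← T ← E → X — W:chain[blocks]; T:chain[blocks]; E:fork[open] ⇒ blocked
Every path is blocked, so L and X are d-separated given {T, W}.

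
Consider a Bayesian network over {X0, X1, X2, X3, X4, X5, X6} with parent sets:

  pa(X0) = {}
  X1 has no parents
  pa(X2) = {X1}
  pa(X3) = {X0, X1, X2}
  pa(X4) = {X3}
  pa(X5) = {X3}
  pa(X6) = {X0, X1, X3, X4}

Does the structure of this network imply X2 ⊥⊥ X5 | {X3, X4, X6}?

Enumerating the 5 paths from X2 to X5 and testing each for blocking by {X3, X4, X6}:
Path 1: X2 → X3 → X5
  X3 is a chain here and X3 is conditioned on, so the path is blocked at X3.
Path 2: X2 ← X1 → X3 → X5
  X3 is a chain here and X3 is conditioned on, so the path is blocked at X3.
Path 3: X2 ← X1 → X6 ← X3 → X5
  X3 is a fork here and X3 is conditioned on, so the path is blocked at X3.
Path 4: X2 ← X1 → X6 ← X0 → X3 → X5
  X3 is a chain here and X3 is conditioned on, so the path is blocked at X3.
Path 5: X2 ← X1 → X6 ← X4 ← X3 → X5
  X4 is a chain here and X4 is conditioned on, so the path is blocked at X4.
All paths are blocked; X2 ⊥ X5 | {X3, X4, X6} holds.

Yes — X2 and X5 are d-separated given {X3, X4, X6}.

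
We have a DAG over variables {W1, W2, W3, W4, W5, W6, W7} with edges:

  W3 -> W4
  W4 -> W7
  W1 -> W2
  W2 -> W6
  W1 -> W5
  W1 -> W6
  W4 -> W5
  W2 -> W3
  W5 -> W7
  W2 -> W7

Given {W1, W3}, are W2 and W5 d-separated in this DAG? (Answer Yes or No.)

Yes

Enumerating the 6 paths from W2 to W5 and testing each for blocking by {W1, W3}:
Path 1: W2 ← W1 → W5
  W1 is a fork here and W1 is conditioned on, so the path is blocked at W1.
Path 2: W2 → W7 ← W4 → W5
  W7 is a collider here and neither W7 nor any of its descendants is conditioned on, so the collider stays closed — the path is blocked at W7.
Path 3: W2 → W7 ← W5
  W7 is a collider here and neither W7 nor any of its descendants is conditioned on, so the collider stays closed — the path is blocked at W7.
Path 4: W2 → W6 ← W1 → W5
  W6 is a collider here and neither W6 nor any of its descendants is conditioned on, so the collider stays closed — the path is blocked at W6.
Path 5: W2 → W3 → W4 → W7 ← W5
  W3 is a chain here and W3 is conditioned on, so the path is blocked at W3.
Path 6: W2 → W3 → W4 → W5
  W3 is a chain here and W3 is conditioned on, so the path is blocked at W3.
All paths are blocked; W2 ⊥ W5 | {W1, W3} holds.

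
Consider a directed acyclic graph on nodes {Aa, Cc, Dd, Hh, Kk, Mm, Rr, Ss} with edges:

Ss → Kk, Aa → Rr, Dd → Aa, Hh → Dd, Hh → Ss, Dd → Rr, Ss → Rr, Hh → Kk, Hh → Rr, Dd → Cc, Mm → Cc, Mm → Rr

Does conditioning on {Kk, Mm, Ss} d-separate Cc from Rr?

There are 6 undirected paths between Cc and Rr; checking each against the conditioning set {Kk, Mm, Ss}:
Path 1: Cc ← Mm → Rr
  Mm is a fork here and Mm is conditioned on, so the path is blocked at Mm.
Path 2: Cc ← Dd ← Hh → Ss → Rr
  Ss is a chain here and Ss is conditioned on, so the path is blocked at Ss.
Path 3: Cc ← Dd ← Hh → Rr
  Dd is a chain and Dd is not conditioned on; Hh is a fork and Hh is not conditioned on — no node blocks this path, so it is active.
Path 4: Cc ← Dd ← Hh → Kk ← Ss → Rr
  Ss is a fork here and Ss is conditioned on, so the path is blocked at Ss.
Path 5: Cc ← Dd → Rr
  Dd is a fork and Dd is not conditioned on — no node blocks this path, so it is active.
Path 6: Cc ← Dd → Aa → Rr
  Dd is a fork and Dd is not conditioned on; Aa is a chain and Aa is not conditioned on — no node blocks this path, so it is active.
Since the path Cc ← Dd ← Hh → Rr is active, Cc and Rr are not d-separated given {Kk, Mm, Ss}.

No — Cc and Rr are not d-separated given {Kk, Mm, Ss}.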